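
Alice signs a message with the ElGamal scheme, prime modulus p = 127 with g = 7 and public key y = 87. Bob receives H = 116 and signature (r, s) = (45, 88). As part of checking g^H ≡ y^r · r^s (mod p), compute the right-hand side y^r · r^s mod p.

87^2 = 7569 ≡ 76
87^4 ≡ 76^2 = 5776 ≡ 61
87^8 ≡ 61^2 = 3721 ≡ 38
87^16 ≡ 38^2 = 1444 ≡ 47
87^32 ≡ 47^2 = 2209 ≡ 50
45 = 32 + 8 + 4 + 1, so 87^45 ≡ 50·38·61·87 ≡ 8 (mod 127)
45^2 = 2025 ≡ 120
45^4 ≡ 120^2 = 14400 ≡ 49
45^8 ≡ 49^2 = 2401 ≡ 115
45^16 ≡ 115^2 = 13225 ≡ 17
45^32 ≡ 17^2 = 289 ≡ 35
45^64 ≡ 35^2 = 1225 ≡ 82
88 = 64 + 16 + 8, so 45^88 ≡ 82·17·115 ≡ 36 (mod 127)
y^r · r^s ≡ 8·36 = 288 ≡ 34 (mod 127)

34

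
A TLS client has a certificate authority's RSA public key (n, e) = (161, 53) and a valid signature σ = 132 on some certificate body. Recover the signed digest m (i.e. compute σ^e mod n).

σ^2 ≡ 132^2 = 17424 ≡ 36
σ^4 ≡ 36^2 = 1296 ≡ 8
σ^8 ≡ 8^2 = 64
σ^16 ≡ 64^2 = 4096 ≡ 71
σ^32 ≡ 71^2 = 5041 ≡ 50
53 = 32 + 16 + 4 + 1, so σ^53 ≡ 50·71·8·132 ≡ 76 (mod 161)

76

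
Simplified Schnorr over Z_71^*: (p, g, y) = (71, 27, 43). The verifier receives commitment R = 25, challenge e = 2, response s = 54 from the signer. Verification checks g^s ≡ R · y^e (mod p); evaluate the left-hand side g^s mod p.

27^2 = 729 ≡ 19
27^4 ≡ 19^2 = 361 ≡ 6
27^8 ≡ 6^2 = 36
27^16 ≡ 36^2 = 1296 ≡ 18
27^32 ≡ 18^2 = 324 ≡ 40
54 = 32 + 16 + 4 + 2, so 27^54 ≡ 40·18·6·19 ≡ 4 (mod 71)

4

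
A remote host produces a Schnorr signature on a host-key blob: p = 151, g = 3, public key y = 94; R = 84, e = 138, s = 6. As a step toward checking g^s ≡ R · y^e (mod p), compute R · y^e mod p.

125

94^2 = 8836 ≡ 78
94^4 ≡ 78^2 = 6084 ≡ 44
94^8 ≡ 44^2 = 1936 ≡ 124
94^16 ≡ 124^2 = 15376 ≡ 125
94^32 ≡ 125^2 = 15625 ≡ 72
94^64 ≡ 72^2 = 5184 ≡ 50
94^128 ≡ 50^2 = 2500 ≡ 84
138 = 128 + 8 + 2, so 94^138 ≡ 84·124·78 ≡ 68 (mod 151)
R · y^e ≡ 84·68 = 5712 ≡ 125 (mod 151)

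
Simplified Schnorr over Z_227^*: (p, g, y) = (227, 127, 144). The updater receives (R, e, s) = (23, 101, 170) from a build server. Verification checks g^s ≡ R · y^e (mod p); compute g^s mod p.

10

127^170 mod 227 = 10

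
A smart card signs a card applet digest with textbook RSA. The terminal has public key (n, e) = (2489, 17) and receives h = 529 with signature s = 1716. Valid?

s^2 ≡ 1716^2 = 2944656 ≡ 169
s^4 ≡ 169^2 = 28561 ≡ 1182
s^8 ≡ 1182^2 = 1397124 ≡ 795
s^16 ≡ 795^2 = 632025 ≡ 2308
17 = 16 + 1, so s^17 ≡ 2308·1716 ≡ 529 (mod 2489)
529 = h, so the signature checks out.

yes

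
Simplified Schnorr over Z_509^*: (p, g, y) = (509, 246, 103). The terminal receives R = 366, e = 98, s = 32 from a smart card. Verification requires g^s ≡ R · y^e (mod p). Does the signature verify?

does not verify

g^s mod p:
246^2 = 60516 ≡ 454
246^4 ≡ 454^2 = 206116 ≡ 480
246^8 ≡ 480^2 = 230400 ≡ 332
246^16 ≡ 332^2 = 110224 ≡ 280
246^32 ≡ 280^2 = 78400 ≡ 14
R · y^e mod p:
103^2 = 10609 ≡ 429
103^4 ≡ 429^2 = 184041 ≡ 292
103^8 ≡ 292^2 = 85264 ≡ 261
103^16 ≡ 261^2 = 68121 ≡ 424
103^32 ≡ 424^2 = 179776 ≡ 99
103^64 ≡ 99^2 = 9801 ≡ 130
98 = 64 + 32 + 2, so 103^98 ≡ 130·99·429 ≡ 107 (mod 509)
366·107 = 39162 ≡ 478 (mod 509)
14 ≠ 478; the check fails.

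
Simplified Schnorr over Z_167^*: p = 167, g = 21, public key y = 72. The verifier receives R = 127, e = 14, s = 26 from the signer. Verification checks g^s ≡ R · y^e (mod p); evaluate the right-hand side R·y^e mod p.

72^2 = 5184 ≡ 7
72^4 ≡ 7^2 = 49
72^8 ≡ 49^2 = 2401 ≡ 63
14 = 8 + 4 + 2, so 72^14 ≡ 63·49·7 ≡ 66 (mod 167)
R · y^e ≡ 127·66 = 8382 ≡ 32 (mod 167)

32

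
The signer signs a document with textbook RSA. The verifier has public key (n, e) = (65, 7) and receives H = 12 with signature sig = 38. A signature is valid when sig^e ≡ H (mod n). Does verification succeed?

sig^7 mod 65 = 12
sig^7 mod 65 = 12 matches H.

passes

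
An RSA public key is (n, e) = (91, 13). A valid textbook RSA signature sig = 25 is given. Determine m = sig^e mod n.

25

sig^2 ≡ 25^2 = 625 ≡ 79
sig^4 ≡ 79^2 = 6241 ≡ 53
sig^8 ≡ 53^2 = 2809 ≡ 79
13 = 8 + 4 + 1, so sig^13 ≡ 79·53·25 ≡ 25 (mod 91)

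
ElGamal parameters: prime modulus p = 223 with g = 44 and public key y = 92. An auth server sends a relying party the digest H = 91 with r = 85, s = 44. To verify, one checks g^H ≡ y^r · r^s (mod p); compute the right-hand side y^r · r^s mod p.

Squares mod 223: 92^1≡92, 92^2≡213, 92^4≡100, 92^8≡188, 92^16≡110, 92^32≡58, 92^64≡19
85 = 64 + 16 + 4 + 1, so 92^85 ≡ 19·110·100·92 ≡ 48 (mod 223)
Squares mod 223: 85^1≡85, 85^2≡89, 85^4≡116, 85^8≡76, 85^16≡201, 85^32≡38
44 = 32 + 8 + 4, so 85^44 ≡ 38·76·116 ≡ 62 (mod 223)
y^r · r^s ≡ 48·62 = 2976 ≡ 77 (mod 223)

77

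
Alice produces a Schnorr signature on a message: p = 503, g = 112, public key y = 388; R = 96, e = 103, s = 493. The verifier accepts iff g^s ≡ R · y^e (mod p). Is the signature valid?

g^s mod p:
112^2 = 12544 ≡ 472
112^4 ≡ 472^2 = 222784 ≡ 458
112^8 ≡ 458^2 = 209764 ≡ 13
112^16 ≡ 13^2 = 169
112^32 ≡ 169^2 = 28561 ≡ 393
112^64 ≡ 393^2 = 154449 ≡ 28
112^128 ≡ 28^2 = 784 ≡ 281
112^256 ≡ 281^2 = 78961 ≡ 493
493 = 256 + 128 + 64 + 32 + 8 + 4 + 1, so 112^493 ≡ 493·281·28·393·13·458·112 ≡ 484 (mod 503)
R · y^e mod p:
388^2 = 150544 ≡ 147
388^4 ≡ 147^2 = 21609 ≡ 483
388^8 ≡ 483^2 = 233289 ≡ 400
388^16 ≡ 400^2 = 160000 ≡ 46
388^32 ≡ 46^2 = 2116 ≡ 104
388^64 ≡ 104^2 = 10816 ≡ 253
103 = 64 + 32 + 4 + 2 + 1, so 388^103 ≡ 253·104·483·147·388 ≡ 26 (mod 503)
96·26 = 2496 ≡ 484 (mod 503)
484 ≡ 484 (mod 503); signature holds.

valid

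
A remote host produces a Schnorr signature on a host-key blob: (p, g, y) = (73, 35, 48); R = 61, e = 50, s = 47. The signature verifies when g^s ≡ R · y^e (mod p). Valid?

g^s mod p:
35^2 = 1225 ≡ 57
35^4 ≡ 57^2 = 3249 ≡ 37
35^8 ≡ 37^2 = 1369 ≡ 55
35^16 ≡ 55^2 = 3025 ≡ 32
35^32 ≡ 32^2 = 1024 ≡ 2
47 = 32 + 8 + 4 + 2 + 1, so 35^47 ≡ 2·55·37·57·35 ≡ 6 (mod 73)
R · y^e mod p:
48^2 = 2304 ≡ 41
48^4 ≡ 41^2 = 1681 ≡ 2
48^8 ≡ 2^2 = 4
48^16 ≡ 4^2 = 16
48^32 ≡ 16^2 = 256 ≡ 37
50 = 32 + 16 + 2, so 48^50 ≡ 37·16·41 ≡ 36 (mod 73)
61·36 = 2196 ≡ 6 (mod 73)
6 ≡ 6 (mod 73); signature holds.

yes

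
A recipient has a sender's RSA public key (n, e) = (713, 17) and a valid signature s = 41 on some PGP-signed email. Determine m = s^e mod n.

s^2 ≡ 41^2 = 1681 ≡ 255
s^4 ≡ 255^2 = 65025 ≡ 142
s^8 ≡ 142^2 = 20164 ≡ 200
s^16 ≡ 200^2 = 40000 ≡ 72
17 = 16 + 1, so s^17 ≡ 72·41 ≡ 100 (mod 713)

100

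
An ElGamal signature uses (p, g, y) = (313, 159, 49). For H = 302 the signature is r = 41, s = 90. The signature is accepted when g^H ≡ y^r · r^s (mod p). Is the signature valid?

invalid

Left side g^H mod p:
Squares mod 313: 159^1≡159, 159^2≡241, 159^4≡176, 159^8≡302, 159^16≡121, 159^32≡243, 159^64≡205, 159^128≡83, 159^256≡3
302 = 256 + 32 + 8 + 4 + 2, so 159^302 ≡ 3·243·302·176·241 ≡ 66 (mod 313)
Right side y^r · r^s mod p:
Squares mod 313: 49^1≡49, 49^2≡210, 49^4≡280, 49^8≡150, 49^16≡277, 49^32≡44
41 = 32 + 8 + 1, so 49^41 ≡ 44·150·49 ≡ 71 (mod 313)
Squares mod 313: 41^1≡41, 41^2≡116, 41^4≡310, 41^8≡9, 41^16≡81, 41^32≡301, 41^64≡144
90 = 64 + 16 + 8 + 2, so 41^90 ≡ 144·81·9·116 ≡ 264 (mod 313)
71·264 = 18744 ≡ 277 (mod 313)
66 ≠ 277, so verification fails.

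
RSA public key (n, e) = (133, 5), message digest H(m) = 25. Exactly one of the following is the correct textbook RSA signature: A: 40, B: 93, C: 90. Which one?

Candidate A: Squares mod 133: 40^1≡40, 40^2≡4, 40^4≡16; 5 = 4 + 1, so 40^5 ≡ 16·40 ≡ 108 (mod 133)
Candidate B: Squares mod 133: 93^1≡93, 93^2≡4, 93^4≡16; 5 = 4 + 1, so 93^5 ≡ 16·93 ≡ 25 (mod 133)
  → matches H(m) = 25
Candidate C: Squares mod 133: 90^1≡90, 90^2≡120, 90^4≡36; 5 = 4 + 1, so 90^5 ≡ 36·90 ≡ 48 (mod 133)

B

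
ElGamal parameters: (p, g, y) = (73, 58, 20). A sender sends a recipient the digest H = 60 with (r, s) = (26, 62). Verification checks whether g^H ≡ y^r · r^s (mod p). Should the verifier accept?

accept

Left side g^H mod p:
58^60 mod 73 = 65
Right side y^r · r^s mod p:
20^26 mod 73 = 50
26^62 mod 73 = 67
50·67 = 3350 ≡ 65 (mod 73)
65 ≡ 65 (mod 73), so the signature is genuine.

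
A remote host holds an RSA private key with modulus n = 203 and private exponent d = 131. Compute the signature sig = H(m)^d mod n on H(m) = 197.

Squares mod 203: (H(m))^1≡197, (H(m))^2≡36, (H(m))^4≡78, (H(m))^8≡197, (H(m))^16≡36, (H(m))^32≡78, (H(m))^64≡197, (H(m))^128≡36
131 = 128 + 2 + 1, so (H(m))^131 ≡ 36·36·197 ≡ 141 (mod 203)

141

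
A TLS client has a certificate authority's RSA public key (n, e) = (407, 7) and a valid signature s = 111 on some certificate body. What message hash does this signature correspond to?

111

Squares mod 407: s^1≡111, s^2≡111, s^4≡111
7 = 4 + 2 + 1, so s^7 ≡ 111·111·111 ≡ 111 (mod 407)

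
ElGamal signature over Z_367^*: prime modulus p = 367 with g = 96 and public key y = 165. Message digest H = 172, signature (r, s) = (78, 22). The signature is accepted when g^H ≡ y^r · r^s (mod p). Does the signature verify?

Left side g^H mod p:
96^2 = 9216 ≡ 41
96^4 ≡ 41^2 = 1681 ≡ 213
96^8 ≡ 213^2 = 45369 ≡ 228
96^16 ≡ 228^2 = 51984 ≡ 237
96^32 ≡ 237^2 = 56169 ≡ 18
96^64 ≡ 18^2 = 324
96^128 ≡ 324^2 = 104976 ≡ 14
172 = 128 + 32 + 8 + 4, so 96^172 ≡ 14·18·228·213 ≡ 146 (mod 367)
Right side y^r · r^s mod p:
165^2 = 27225 ≡ 67
165^4 ≡ 67^2 = 4489 ≡ 85
165^8 ≡ 85^2 = 7225 ≡ 252
165^16 ≡ 252^2 = 63504 ≡ 13
165^32 ≡ 13^2 = 169
165^64 ≡ 169^2 = 28561 ≡ 302
78 = 64 + 8 + 4 + 2, so 165^78 ≡ 302·252·85·67 ≡ 327 (mod 367)
78^2 = 6084 ≡ 212
78^4 ≡ 212^2 = 44944 ≡ 170
78^8 ≡ 170^2 = 28900 ≡ 274
78^16 ≡ 274^2 = 75076 ≡ 208
22 = 16 + 4 + 2, so 78^22 ≡ 208·170·212 ≡ 345 (mod 367)
327·345 = 112815 ≡ 146 (mod 367)
146 ≡ 146 (mod 367), so the signature is genuine.

verifies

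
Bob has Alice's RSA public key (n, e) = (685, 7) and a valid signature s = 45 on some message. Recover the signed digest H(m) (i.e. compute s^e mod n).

Squares mod 685: s^1≡45, s^2≡655, s^4≡215
7 = 4 + 2 + 1, so s^7 ≡ 215·655·45 ≡ 190 (mod 685)

190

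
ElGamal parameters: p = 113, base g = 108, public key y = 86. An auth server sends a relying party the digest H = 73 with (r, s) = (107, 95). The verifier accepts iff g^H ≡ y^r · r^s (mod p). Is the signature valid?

Left side g^H mod p:
108^2 = 11664 ≡ 25
108^4 ≡ 25^2 = 625 ≡ 60
108^8 ≡ 60^2 = 3600 ≡ 97
108^16 ≡ 97^2 = 9409 ≡ 30
108^32 ≡ 30^2 = 900 ≡ 109
108^64 ≡ 109^2 = 11881 ≡ 16
73 = 64 + 8 + 1, so 108^73 ≡ 16·97·108 ≡ 37 (mod 113)
Right side y^r · r^s mod p:
86^2 = 7396 ≡ 51
86^4 ≡ 51^2 = 2601 ≡ 2
86^8 ≡ 2^2 = 4
86^16 ≡ 4^2 = 16
86^32 ≡ 16^2 = 256 ≡ 30
86^64 ≡ 30^2 = 900 ≡ 109
107 = 64 + 32 + 8 + 2 + 1, so 86^107 ≡ 109·30·4·51·86 ≡ 23 (mod 113)
107^2 = 11449 ≡ 36
107^4 ≡ 36^2 = 1296 ≡ 53
107^8 ≡ 53^2 = 2809 ≡ 97
107^16 ≡ 97^2 = 9409 ≡ 30
107^32 ≡ 30^2 = 900 ≡ 109
107^64 ≡ 109^2 = 11881 ≡ 16
95 = 64 + 16 + 8 + 4 + 2 + 1, so 107^95 ≡ 16·30·97·53·36·107 ≡ 86 (mod 113)
23·86 = 1978 ≡ 57 (mod 113)
37 ≠ 57, so verification fails.

invalid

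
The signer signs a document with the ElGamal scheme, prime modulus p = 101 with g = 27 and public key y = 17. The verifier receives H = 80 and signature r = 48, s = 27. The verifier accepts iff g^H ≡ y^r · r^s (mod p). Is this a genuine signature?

Left side g^H mod p:
27^2 = 729 ≡ 22
27^4 ≡ 22^2 = 484 ≡ 80
27^8 ≡ 80^2 = 6400 ≡ 37
27^16 ≡ 37^2 = 1369 ≡ 56
27^32 ≡ 56^2 = 3136 ≡ 5
27^64 ≡ 5^2 = 25
80 = 64 + 16, so 27^80 ≡ 25·56 ≡ 87 (mod 101)
Right side y^r · r^s mod p:
17^2 = 289 ≡ 87
17^4 ≡ 87^2 = 7569 ≡ 95
17^8 ≡ 95^2 = 9025 ≡ 36
17^16 ≡ 36^2 = 1296 ≡ 84
17^32 ≡ 84^2 = 7056 ≡ 87
48 = 32 + 16, so 17^48 ≡ 87·84 ≡ 36 (mod 101)
48^2 = 2304 ≡ 82
48^4 ≡ 82^2 = 6724 ≡ 58
48^8 ≡ 58^2 = 3364 ≡ 31
48^16 ≡ 31^2 = 961 ≡ 52
27 = 16 + 8 + 2 + 1, so 48^27 ≡ 52·31·82·48 ≡ 12 (mod 101)
36·12 = 432 ≡ 28 (mod 101)
87 ≠ 28, so verification fails.

forged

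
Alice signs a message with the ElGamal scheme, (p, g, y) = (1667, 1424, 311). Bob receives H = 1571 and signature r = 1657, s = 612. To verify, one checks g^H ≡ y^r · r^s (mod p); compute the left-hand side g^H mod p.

1424^1571 mod 1667 = 1198

1198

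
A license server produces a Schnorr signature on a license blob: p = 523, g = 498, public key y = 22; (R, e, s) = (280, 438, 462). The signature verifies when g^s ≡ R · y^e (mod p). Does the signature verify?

verifies

g^s mod p:
498^2 = 248004 ≡ 102
498^4 ≡ 102^2 = 10404 ≡ 467
498^8 ≡ 467^2 = 218089 ≡ 521
498^16 ≡ 521^2 = 271441 ≡ 4
498^32 ≡ 4^2 = 16
498^64 ≡ 16^2 = 256
498^128 ≡ 256^2 = 65536 ≡ 161
498^256 ≡ 161^2 = 25921 ≡ 294
462 = 256 + 128 + 64 + 8 + 4 + 2, so 498^462 ≡ 294·161·256·521·467·102 ≡ 343 (mod 523)
R · y^e mod p:
22^2 = 484
22^4 ≡ 484^2 = 234256 ≡ 475
22^8 ≡ 475^2 = 225625 ≡ 212
22^16 ≡ 212^2 = 44944 ≡ 489
22^32 ≡ 489^2 = 239121 ≡ 110
22^64 ≡ 110^2 = 12100 ≡ 71
22^128 ≡ 71^2 = 5041 ≡ 334
22^256 ≡ 334^2 = 111556 ≡ 157
438 = 256 + 128 + 32 + 16 + 4 + 2, so 22^438 ≡ 157·334·110·489·475·484 ≡ 485 (mod 523)
280·485 = 135800 ≡ 343 (mod 523)
343 ≡ 343 (mod 523); signature holds.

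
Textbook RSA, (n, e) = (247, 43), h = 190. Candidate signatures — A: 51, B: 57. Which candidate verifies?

Candidate A: 51^2 = 2601 ≡ 131; 51^4 ≡ 131^2 = 17161 ≡ 118; 51^8 ≡ 118^2 = 13924 ≡ 92; 51^16 ≡ 92^2 = 8464 ≡ 66; 51^32 ≡ 66^2 = 4356 ≡ 157; 43 = 32 + 8 + 2 + 1, so 51^43 ≡ 157·92·131·51 ≡ 181 (mod 247)
Candidate B: 57^2 = 3249 ≡ 38; 57^4 ≡ 38^2 = 1444 ≡ 209; 57^8 ≡ 209^2 = 43681 ≡ 209; 57^16 ≡ 209^2 = 43681 ≡ 209; 57^32 ≡ 209^2 = 43681 ≡ 209; 43 = 32 + 8 + 2 + 1, so 57^43 ≡ 209·209·38·57 ≡ 190 (mod 247)
  → matches h = 190

B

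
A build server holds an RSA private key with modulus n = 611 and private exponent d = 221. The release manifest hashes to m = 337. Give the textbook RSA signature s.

m^221 mod 611 = 285

285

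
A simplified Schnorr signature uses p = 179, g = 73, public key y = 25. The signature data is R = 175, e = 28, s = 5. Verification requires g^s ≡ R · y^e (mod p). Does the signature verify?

g^s mod p:
73^2 = 5329 ≡ 138
73^4 ≡ 138^2 = 19044 ≡ 70
5 = 4 + 1, so 73^5 ≡ 70·73 ≡ 98 (mod 179)
R · y^e mod p:
25^2 = 625 ≡ 88
25^4 ≡ 88^2 = 7744 ≡ 47
25^8 ≡ 47^2 = 2209 ≡ 61
25^16 ≡ 61^2 = 3721 ≡ 141
28 = 16 + 8 + 4, so 25^28 ≡ 141·61·47 ≡ 65 (mod 179)
175·65 = 11375 ≡ 98 (mod 179)
98 ≡ 98 (mod 179); signature holds.

verifies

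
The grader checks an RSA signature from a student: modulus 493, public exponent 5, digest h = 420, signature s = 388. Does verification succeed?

Squares mod 493: s^1≡388, s^2≡179, s^4≡489
5 = 4 + 1, so s^5 ≡ 489·388 ≡ 420 (mod 493)
420 = h, so the signature checks out.

passes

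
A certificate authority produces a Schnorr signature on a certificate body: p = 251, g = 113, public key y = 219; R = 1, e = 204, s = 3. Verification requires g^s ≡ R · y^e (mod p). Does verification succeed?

g^s mod p:
Squares mod 251: 113^1≡113, 113^2≡219
3 = 2 + 1, so 113^3 ≡ 219·113 ≡ 149 (mod 251)
R · y^e mod p:
Squares mod 251: 219^1≡219, 219^2≡20, 219^4≡149, 219^8≡113, 219^16≡219, 219^32≡20, 219^64≡149, 219^128≡113
204 = 128 + 64 + 8 + 4, so 219^204 ≡ 113·149·113·149 ≡ 149 (mod 251)
1·149 = 149 ≡ 149 (mod 251)
149 ≡ 149 (mod 251); signature holds.

passes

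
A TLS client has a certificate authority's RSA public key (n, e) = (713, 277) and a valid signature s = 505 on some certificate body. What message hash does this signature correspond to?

413

s^2 ≡ 505^2 = 255025 ≡ 484
s^4 ≡ 484^2 = 234256 ≡ 392
s^8 ≡ 392^2 = 153664 ≡ 369
s^16 ≡ 369^2 = 136161 ≡ 691
s^32 ≡ 691^2 = 477481 ≡ 484
s^64 ≡ 484^2 = 234256 ≡ 392
s^128 ≡ 392^2 = 153664 ≡ 369
s^256 ≡ 369^2 = 136161 ≡ 691
277 = 256 + 16 + 4 + 1, so s^277 ≡ 691·691·392·505 ≡ 413 (mod 713)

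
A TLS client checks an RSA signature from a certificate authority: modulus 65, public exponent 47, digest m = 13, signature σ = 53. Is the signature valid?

σ^2 ≡ 53^2 = 2809 ≡ 14
σ^4 ≡ 14^2 = 196 ≡ 1
σ^8 ≡ 1^2 = 1
σ^16 ≡ 1^2 = 1
σ^32 ≡ 1^2 = 1
47 = 32 + 8 + 4 + 2 + 1, so σ^47 ≡ 1·1·1·14·53 ≡ 27 (mod 65)
σ^47 mod 65 = 27, but m = 13.

invalid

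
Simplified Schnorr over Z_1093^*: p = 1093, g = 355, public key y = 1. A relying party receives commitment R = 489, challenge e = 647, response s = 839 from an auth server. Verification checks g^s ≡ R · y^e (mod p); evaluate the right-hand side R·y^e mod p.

1^2 = 1
1^4 ≡ 1^2 = 1
1^8 ≡ 1^2 = 1
1^16 ≡ 1^2 = 1
1^32 ≡ 1^2 = 1
1^64 ≡ 1^2 = 1
1^128 ≡ 1^2 = 1
1^256 ≡ 1^2 = 1
1^512 ≡ 1^2 = 1
647 = 512 + 128 + 4 + 2 + 1, so 1^647 ≡ 1·1·1·1·1 ≡ 1 (mod 1093)
R · y^e ≡ 489·1 = 489 ≡ 489 (mod 1093)

489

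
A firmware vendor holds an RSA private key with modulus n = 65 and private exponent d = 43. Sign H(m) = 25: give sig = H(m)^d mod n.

25

(H(m))^2 ≡ 25^2 = 625 ≡ 40
(H(m))^4 ≡ 40^2 = 1600 ≡ 40
(H(m))^8 ≡ 40^2 = 1600 ≡ 40
(H(m))^16 ≡ 40^2 = 1600 ≡ 40
(H(m))^32 ≡ 40^2 = 1600 ≡ 40
43 = 32 + 8 + 2 + 1, so (H(m))^43 ≡ 40·40·40·25 ≡ 25 (mod 65)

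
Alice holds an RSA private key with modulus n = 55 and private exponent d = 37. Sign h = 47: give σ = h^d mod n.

42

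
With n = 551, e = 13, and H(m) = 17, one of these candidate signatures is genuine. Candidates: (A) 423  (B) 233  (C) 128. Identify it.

A

Candidate A: Squares mod 551: 423^1≡423, 423^2≡405, 423^4≡378, 423^8≡175; 13 = 8 + 4 + 1, so 423^13 ≡ 175·378·423 ≡ 17 (mod 551)
  → matches H(m) = 17
Candidate B: Squares mod 551: 233^1≡233, 233^2≡291, 233^4≡378, 233^8≡175; 13 = 8 + 4 + 1, so 233^13 ≡ 175·378·233 ≡ 378 (mod 551)
Candidate C: Squares mod 551: 128^1≡128, 128^2≡405, 128^4≡378, 128^8≡175; 13 = 8 + 4 + 1, so 128^13 ≡ 175·378·128 ≡ 534 (mod 551)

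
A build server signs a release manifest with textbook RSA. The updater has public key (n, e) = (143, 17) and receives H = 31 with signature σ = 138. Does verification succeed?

Squares mod 143: σ^1≡138, σ^2≡25, σ^4≡53, σ^8≡92, σ^16≡27
17 = 16 + 1, so σ^17 ≡ 27·138 ≡ 8 (mod 143)
8 ≠ 31, so verification fails.

fails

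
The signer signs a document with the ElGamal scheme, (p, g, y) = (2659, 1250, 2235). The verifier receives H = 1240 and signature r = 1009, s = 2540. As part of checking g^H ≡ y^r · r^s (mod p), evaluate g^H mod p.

1250^2 = 1562500 ≡ 1667
1250^4 ≡ 1667^2 = 2778889 ≡ 234
1250^8 ≡ 234^2 = 54756 ≡ 1576
1250^16 ≡ 1576^2 = 2483776 ≡ 270
1250^32 ≡ 270^2 = 72900 ≡ 1107
1250^64 ≡ 1107^2 = 1225449 ≡ 2309
1250^128 ≡ 2309^2 = 5331481 ≡ 186
1250^256 ≡ 186^2 = 34596 ≡ 29
1250^512 ≡ 29^2 = 841
1250^1024 ≡ 841^2 = 707281 ≡ 2646
1240 = 1024 + 128 + 64 + 16 + 8, so 1250^1240 ≡ 2646·186·2309·270·1576 ≡ 542 (mod 2659)

542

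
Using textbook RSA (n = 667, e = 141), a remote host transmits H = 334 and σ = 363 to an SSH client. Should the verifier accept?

accept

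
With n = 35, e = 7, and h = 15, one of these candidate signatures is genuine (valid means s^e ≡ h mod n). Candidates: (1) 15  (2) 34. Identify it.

1

Candidate 1: 15^7 mod 35 = 15
  → matches h = 15
Candidate 2: 34^7 mod 35 = 34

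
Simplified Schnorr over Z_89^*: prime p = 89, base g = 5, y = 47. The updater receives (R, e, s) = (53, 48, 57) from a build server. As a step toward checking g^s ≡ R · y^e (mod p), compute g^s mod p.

5^57 mod 89 = 40

40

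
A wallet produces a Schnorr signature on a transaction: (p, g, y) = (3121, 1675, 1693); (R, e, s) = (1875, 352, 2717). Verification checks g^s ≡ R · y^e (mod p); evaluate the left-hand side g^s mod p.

1675^2 = 2805625 ≡ 2967
1675^4 ≡ 2967^2 = 8803089 ≡ 1869
1675^8 ≡ 1869^2 = 3493161 ≡ 762
1675^16 ≡ 762^2 = 580644 ≡ 138
1675^32 ≡ 138^2 = 19044 ≡ 318
1675^64 ≡ 318^2 = 101124 ≡ 1252
1675^128 ≡ 1252^2 = 1567504 ≡ 762
1675^256 ≡ 762^2 = 580644 ≡ 138
1675^512 ≡ 138^2 = 19044 ≡ 318
1675^1024 ≡ 318^2 = 101124 ≡ 1252
1675^2048 ≡ 1252^2 = 1567504 ≡ 762
2717 = 2048 + 512 + 128 + 16 + 8 + 4 + 1, so 1675^2717 ≡ 762·318·762·138·762·1869·1675 ≡ 2925 (mod 3121)

2925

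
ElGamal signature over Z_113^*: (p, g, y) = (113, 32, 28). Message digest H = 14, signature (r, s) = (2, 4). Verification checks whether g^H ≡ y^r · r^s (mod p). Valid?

no

Left side g^H mod p:
32^2 = 1024 ≡ 7
32^4 ≡ 7^2 = 49
32^8 ≡ 49^2 = 2401 ≡ 28
14 = 8 + 4 + 2, so 32^14 ≡ 28·49·7 ≡ 112 (mod 113)
Right side y^r · r^s mod p:
28^2 = 784 ≡ 106
2^2 = 4
2^4 ≡ 4^2 = 16
106·16 = 1696 ≡ 1 (mod 113)
112 ≠ 1, so verification fails.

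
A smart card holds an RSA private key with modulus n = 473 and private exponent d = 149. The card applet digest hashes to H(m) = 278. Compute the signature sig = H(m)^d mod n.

202

(H(m))^2 ≡ 278^2 = 77284 ≡ 185
(H(m))^4 ≡ 185^2 = 34225 ≡ 169
(H(m))^8 ≡ 169^2 = 28561 ≡ 181
(H(m))^16 ≡ 181^2 = 32761 ≡ 124
(H(m))^32 ≡ 124^2 = 15376 ≡ 240
(H(m))^64 ≡ 240^2 = 57600 ≡ 367
(H(m))^128 ≡ 367^2 = 134689 ≡ 357
149 = 128 + 16 + 4 + 1, so (H(m))^149 ≡ 357·124·169·278 ≡ 202 (mod 473)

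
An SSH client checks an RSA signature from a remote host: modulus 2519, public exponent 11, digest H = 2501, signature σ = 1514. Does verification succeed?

σ^2 ≡ 1514^2 = 2292196 ≡ 2425
σ^4 ≡ 2425^2 = 5880625 ≡ 1279
σ^8 ≡ 1279^2 = 1635841 ≡ 1010
11 = 8 + 2 + 1, so σ^11 ≡ 1010·2425·1514 ≡ 18 (mod 2519)
18 ≠ 2501, so verification fails.

fails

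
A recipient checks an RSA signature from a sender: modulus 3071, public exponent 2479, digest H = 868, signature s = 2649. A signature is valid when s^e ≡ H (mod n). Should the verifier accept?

s^2 ≡ 2649^2 = 7017201 ≡ 3037
s^4 ≡ 3037^2 = 9223369 ≡ 1156
s^8 ≡ 1156^2 = 1336336 ≡ 451
s^16 ≡ 451^2 = 203401 ≡ 715
s^32 ≡ 715^2 = 511225 ≡ 1439
s^64 ≡ 1439^2 = 2070721 ≡ 867
s^128 ≡ 867^2 = 751689 ≡ 2365
s^256 ≡ 2365^2 = 5593225 ≡ 934
s^512 ≡ 934^2 = 872356 ≡ 192
s^1024 ≡ 192^2 = 36864 ≡ 12
s^2048 ≡ 12^2 = 144
2479 = 2048 + 256 + 128 + 32 + 8 + 4 + 2 + 1, so s^2479 ≡ 144·934·2365·1439·451·1156·3037·2649 ≡ 20 (mod 3071)
The recovered value 20 does not match the digest 868.

reject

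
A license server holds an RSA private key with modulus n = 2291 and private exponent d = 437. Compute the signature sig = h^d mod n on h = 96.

h^437 mod 2291 = 1019

1019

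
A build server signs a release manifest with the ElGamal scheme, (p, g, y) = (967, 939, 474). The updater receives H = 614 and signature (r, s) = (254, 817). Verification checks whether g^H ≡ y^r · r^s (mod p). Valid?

Left side g^H mod p:
939^2 = 881721 ≡ 784
939^4 ≡ 784^2 = 614656 ≡ 611
939^8 ≡ 611^2 = 373321 ≡ 59
939^16 ≡ 59^2 = 3481 ≡ 580
939^32 ≡ 580^2 = 336400 ≡ 851
939^64 ≡ 851^2 = 724201 ≡ 885
939^128 ≡ 885^2 = 783225 ≡ 922
939^256 ≡ 922^2 = 850084 ≡ 91
939^512 ≡ 91^2 = 8281 ≡ 545
614 = 512 + 64 + 32 + 4 + 2, so 939^614 ≡ 545·885·851·611·784 ≡ 533 (mod 967)
Right side y^r · r^s mod p:
474^2 = 224676 ≡ 332
474^4 ≡ 332^2 = 110224 ≡ 953
474^8 ≡ 953^2 = 908209 ≡ 196
474^16 ≡ 196^2 = 38416 ≡ 703
474^32 ≡ 703^2 = 494209 ≡ 72
474^64 ≡ 72^2 = 5184 ≡ 349
474^128 ≡ 349^2 = 121801 ≡ 926
254 = 128 + 64 + 32 + 16 + 8 + 4 + 2, so 474^254 ≡ 926·349·72·703·196·953·332 ≡ 474 (mod 967)
254^2 = 64516 ≡ 694
254^4 ≡ 694^2 = 481636 ≡ 70
254^8 ≡ 70^2 = 4900 ≡ 65
254^16 ≡ 65^2 = 4225 ≡ 357
254^32 ≡ 357^2 = 127449 ≡ 772
254^64 ≡ 772^2 = 595984 ≡ 312
254^128 ≡ 312^2 = 97344 ≡ 644
254^256 ≡ 644^2 = 414736 ≡ 860
254^512 ≡ 860^2 = 739600 ≡ 812
817 = 512 + 256 + 32 + 16 + 1, so 254^817 ≡ 812·860·772·357·254 ≡ 141 (mod 967)
474·141 = 66834 ≡ 111 (mod 967)
533 ≠ 111, so verification fails.

no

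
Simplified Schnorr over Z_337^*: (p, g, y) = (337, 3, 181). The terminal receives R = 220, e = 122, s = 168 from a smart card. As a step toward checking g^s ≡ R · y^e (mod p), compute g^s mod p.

1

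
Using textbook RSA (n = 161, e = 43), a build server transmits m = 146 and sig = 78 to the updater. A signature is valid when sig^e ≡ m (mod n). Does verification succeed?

fails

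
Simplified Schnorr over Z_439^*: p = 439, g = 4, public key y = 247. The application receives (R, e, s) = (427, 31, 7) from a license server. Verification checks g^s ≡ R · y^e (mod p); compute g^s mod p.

141

4^2 = 16
4^4 ≡ 16^2 = 256
7 = 4 + 2 + 1, so 4^7 ≡ 256·16·4 ≡ 141 (mod 439)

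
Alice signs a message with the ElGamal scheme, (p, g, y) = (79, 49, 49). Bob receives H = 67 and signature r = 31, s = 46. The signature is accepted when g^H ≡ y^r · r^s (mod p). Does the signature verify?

Left side g^H mod p:
49^67 mod 79 = 2
Right side y^r · r^s mod p:
49^31 mod 79 = 36
31^46 mod 79 = 9
36·9 = 324 ≡ 8 (mod 79)
2 ≠ 8, so verification fails.

does not verify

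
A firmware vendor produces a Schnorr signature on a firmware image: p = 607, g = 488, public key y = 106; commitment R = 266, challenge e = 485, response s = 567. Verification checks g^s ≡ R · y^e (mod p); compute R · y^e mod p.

388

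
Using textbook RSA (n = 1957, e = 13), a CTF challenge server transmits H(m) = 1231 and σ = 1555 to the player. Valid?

Squares mod 1957: σ^1≡1555, σ^2≡1130, σ^4≡936, σ^8≡1317
13 = 8 + 4 + 1, so σ^13 ≡ 1317·936·1555 ≡ 1316 (mod 1957)
The recovered value 1316 does not match the digest 1231.

no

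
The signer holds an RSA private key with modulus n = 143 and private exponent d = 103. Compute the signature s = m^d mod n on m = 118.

m^2 ≡ 118^2 = 13924 ≡ 53
m^4 ≡ 53^2 = 2809 ≡ 92
m^8 ≡ 92^2 = 8464 ≡ 27
m^16 ≡ 27^2 = 729 ≡ 14
m^32 ≡ 14^2 = 196 ≡ 53
m^64 ≡ 53^2 = 2809 ≡ 92
103 = 64 + 32 + 4 + 2 + 1, so m^103 ≡ 92·53·92·53·118 ≡ 105 (mod 143)

105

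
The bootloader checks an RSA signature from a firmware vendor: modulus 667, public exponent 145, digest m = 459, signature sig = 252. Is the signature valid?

valid

Squares mod 667: sig^1≡252, sig^2≡139, sig^4≡645, sig^8≡484, sig^16≡139, sig^32≡645, sig^64≡484, sig^128≡139
145 = 128 + 16 + 1, so sig^145 ≡ 139·139·252 ≡ 459 (mod 667)
sig^145 mod 667 = 459 matches m.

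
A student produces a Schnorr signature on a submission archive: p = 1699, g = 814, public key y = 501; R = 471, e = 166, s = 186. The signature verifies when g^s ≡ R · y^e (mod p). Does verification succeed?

fails

g^s mod p:
Squares mod 1699: 814^1≡814, 814^2≡1685, 814^4≡196, 814^8≡1038, 814^16≡278, 814^32≡829, 814^64≡845, 814^128≡445
186 = 128 + 32 + 16 + 8 + 2, so 814^186 ≡ 445·829·278·1038·1685 ≡ 1014 (mod 1699)
R · y^e mod p:
Squares mod 1699: 501^1≡501, 501^2≡1248, 501^4≡1220, 501^8≡76, 501^16≡679, 501^32≡612, 501^64≡764, 501^128≡939
166 = 128 + 32 + 4 + 2, so 501^166 ≡ 939·612·1220·1248 ≡ 297 (mod 1699)
471·297 = 139887 ≡ 569 (mod 1699)
1014 ≠ 569; the check fails.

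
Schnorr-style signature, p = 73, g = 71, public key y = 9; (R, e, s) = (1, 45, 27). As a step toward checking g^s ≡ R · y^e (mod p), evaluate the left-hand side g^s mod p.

72

71^27 mod 73 = 72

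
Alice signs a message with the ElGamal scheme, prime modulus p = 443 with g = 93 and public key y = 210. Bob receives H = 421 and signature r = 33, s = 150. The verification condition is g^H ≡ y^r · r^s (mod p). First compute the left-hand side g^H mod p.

33

Squares mod 443: 93^1≡93, 93^2≡232, 93^4≡221, 93^8≡111, 93^16≡360, 93^32≡244, 93^64≡174, 93^128≡152, 93^256≡68
421 = 256 + 128 + 32 + 4 + 1, so 93^421 ≡ 68·152·244·221·93 ≡ 33 (mod 443)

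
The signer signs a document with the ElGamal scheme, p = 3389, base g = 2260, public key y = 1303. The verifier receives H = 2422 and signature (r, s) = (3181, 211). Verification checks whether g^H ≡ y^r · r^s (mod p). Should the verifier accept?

reject

Left side g^H mod p:
Squares mod 3389: 2260^1≡2260, 2260^2≡377, 2260^4≡3180, 2260^8≡3013, 2260^16≡2427, 2260^32≡247, 2260^64≡7, 2260^128≡49, 2260^256≡2401, 2260^512≡112, 2260^1024≡2377, 2260^2048≡666
2422 = 2048 + 256 + 64 + 32 + 16 + 4 + 2, so 2260^2422 ≡ 666·2401·7·247·2427·3180·377 ≡ 1227 (mod 3389)
Right side y^r · r^s mod p:
Squares mod 3389: 1303^1≡1303, 1303^2≡3309, 1303^4≡3011, 1303^8≡546, 1303^16≡3273, 1303^32≡3289, 1303^64≡3222, 1303^128≡777, 1303^256≡487, 1303^512≡3328, 1303^1024≡332, 1303^2048≡1776
3181 = 2048 + 1024 + 64 + 32 + 8 + 4 + 1, so 1303^3181 ≡ 1776·332·3222·3289·546·3011·1303 ≡ 3340 (mod 3389)
Squares mod 3389: 3181^1≡3181, 3181^2≡2596, 3181^4≡1884, 3181^8≡1173, 3181^16≡3384, 3181^32≡25, 3181^64≡625, 3181^128≡890
211 = 128 + 64 + 16 + 2 + 1, so 3181^211 ≡ 890·625·3384·2596·3181 ≡ 618 (mod 3389)
3340·618 = 2064120 ≡ 219 (mod 3389)
1227 ≠ 219, so verification fails.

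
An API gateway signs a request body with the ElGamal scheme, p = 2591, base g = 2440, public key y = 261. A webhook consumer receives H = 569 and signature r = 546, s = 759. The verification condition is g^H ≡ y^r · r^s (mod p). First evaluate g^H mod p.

2440^569 mod 2591 = 2040

2040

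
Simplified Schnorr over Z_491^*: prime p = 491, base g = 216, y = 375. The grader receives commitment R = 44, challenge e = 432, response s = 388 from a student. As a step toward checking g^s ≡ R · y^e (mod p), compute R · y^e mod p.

100

375^432 mod 491 = 404
R · y^e ≡ 44·404 = 17776 ≡ 100 (mod 491)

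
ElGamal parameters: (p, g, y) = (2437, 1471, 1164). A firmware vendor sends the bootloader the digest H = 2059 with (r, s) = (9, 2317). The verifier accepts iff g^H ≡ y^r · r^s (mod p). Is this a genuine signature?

forged

Left side g^H mod p:
1471^2 = 2163841 ≡ 2222
1471^4 ≡ 2222^2 = 4937284 ≡ 2359
1471^8 ≡ 2359^2 = 5564881 ≡ 1210
1471^16 ≡ 1210^2 = 1464100 ≡ 1900
1471^32 ≡ 1900^2 = 3610000 ≡ 803
1471^64 ≡ 803^2 = 644809 ≡ 1441
1471^128 ≡ 1441^2 = 2076481 ≡ 157
1471^256 ≡ 157^2 = 24649 ≡ 279
1471^512 ≡ 279^2 = 77841 ≡ 2294
1471^1024 ≡ 2294^2 = 5262436 ≡ 953
1471^2048 ≡ 953^2 = 908209 ≡ 1645
2059 = 2048 + 8 + 2 + 1, so 1471^2059 ≡ 1645·1210·2222·1471 ≡ 1255 (mod 2437)
Right side y^r · r^s mod p:
1164^2 = 1354896 ≡ 2361
1164^4 ≡ 2361^2 = 5574321 ≡ 902
1164^8 ≡ 902^2 = 813604 ≡ 2083
9 = 8 + 1, so 1164^9 ≡ 2083·1164 ≡ 2234 (mod 2437)
9^2 = 81
9^4 ≡ 81^2 = 6561 ≡ 1687
9^8 ≡ 1687^2 = 2845969 ≡ 1990
9^16 ≡ 1990^2 = 3960100 ≡ 2412
9^32 ≡ 2412^2 = 5817744 ≡ 625
9^64 ≡ 625^2 = 390625 ≡ 705
9^128 ≡ 705^2 = 497025 ≡ 2314
9^256 ≡ 2314^2 = 5354596 ≡ 507
9^512 ≡ 507^2 = 257049 ≡ 1164
9^1024 ≡ 1164^2 = 1354896 ≡ 2361
9^2048 ≡ 2361^2 = 5574321 ≡ 902
2317 = 2048 + 256 + 8 + 4 + 1, so 9^2317 ≡ 902·507·1990·1687·9 ≡ 1697 (mod 2437)
2234·1697 = 3791098 ≡ 1563 (mod 2437)
1255 ≠ 1563, so verification fails.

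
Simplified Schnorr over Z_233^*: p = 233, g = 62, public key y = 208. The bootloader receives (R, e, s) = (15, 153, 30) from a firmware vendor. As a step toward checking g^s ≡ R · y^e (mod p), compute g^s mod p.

62^2 = 3844 ≡ 116
62^4 ≡ 116^2 = 13456 ≡ 175
62^8 ≡ 175^2 = 30625 ≡ 102
62^16 ≡ 102^2 = 10404 ≡ 152
30 = 16 + 8 + 4 + 2, so 62^30 ≡ 152·102·175·116 ≡ 159 (mod 233)

159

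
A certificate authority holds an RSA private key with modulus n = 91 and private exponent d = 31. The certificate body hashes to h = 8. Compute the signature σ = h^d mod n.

h^2 ≡ 8^2 = 64
h^4 ≡ 64^2 = 4096 ≡ 1
h^8 ≡ 1^2 = 1
h^16 ≡ 1^2 = 1
31 = 16 + 8 + 4 + 2 + 1, so h^31 ≡ 1·1·1·64·8 ≡ 57 (mod 91)

57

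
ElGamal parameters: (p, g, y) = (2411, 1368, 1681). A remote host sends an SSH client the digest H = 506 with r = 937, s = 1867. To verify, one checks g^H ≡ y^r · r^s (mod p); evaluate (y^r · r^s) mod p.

Squares mod 2411: 1681^1≡1681, 1681^2≡69, 1681^4≡2350, 1681^8≡1310, 1681^16≡1879, 1681^32≡937, 1681^64≡365, 1681^128≡620, 1681^256≡1051, 1681^512≡363
937 = 512 + 256 + 128 + 32 + 8 + 1, so 1681^937 ≡ 363·1051·620·937·1310·1681 ≡ 997 (mod 2411)
Squares mod 2411: 937^1≡937, 937^2≡365, 937^4≡620, 937^8≡1051, 937^16≡363, 937^32≡1575, 937^64≡2117, 937^128≡2051, 937^256≡1817, 937^512≡830, 937^1024≡1765
1867 = 1024 + 512 + 256 + 64 + 8 + 2 + 1, so 937^1867 ≡ 1765·830·1817·2117·1051·365·937 ≡ 2240 (mod 2411)
y^r · r^s ≡ 997·2240 = 2233280 ≡ 694 (mod 2411)

694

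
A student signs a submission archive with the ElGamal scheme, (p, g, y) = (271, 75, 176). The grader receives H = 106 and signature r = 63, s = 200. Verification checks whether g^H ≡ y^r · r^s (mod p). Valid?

no

Left side g^H mod p:
Squares mod 271: 75^1≡75, 75^2≡205, 75^4≡20, 75^8≡129, 75^16≡110, 75^32≡176, 75^64≡82
106 = 64 + 32 + 8 + 2, so 75^106 ≡ 82·176·129·205 ≡ 62 (mod 271)
Right side y^r · r^s mod p:
Squares mod 271: 176^1≡176, 176^2≡82, 176^4≡220, 176^8≡162, 176^16≡228, 176^32≡223
63 = 32 + 16 + 8 + 4 + 2 + 1, so 176^63 ≡ 223·228·162·220·82·176 ≡ 87 (mod 271)
Squares mod 271: 63^1≡63, 63^2≡175, 63^4≡2, 63^8≡4, 63^16≡16, 63^32≡256, 63^64≡225, 63^128≡219
200 = 128 + 64 + 8, so 63^200 ≡ 219·225·4 ≡ 83 (mod 271)
87·83 = 7221 ≡ 175 (mod 271)
62 ≠ 175, so verification fails.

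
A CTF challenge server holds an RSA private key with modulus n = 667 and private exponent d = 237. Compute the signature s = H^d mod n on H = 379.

Squares mod 667: H^1≡379, H^2≡236, H^4≡335, H^8≡169, H^16≡547, H^32≡393, H^64≡372, H^128≡315
237 = 128 + 64 + 32 + 8 + 4 + 1, so H^237 ≡ 315·372·393·169·335·379 ≡ 14 (mod 667)

14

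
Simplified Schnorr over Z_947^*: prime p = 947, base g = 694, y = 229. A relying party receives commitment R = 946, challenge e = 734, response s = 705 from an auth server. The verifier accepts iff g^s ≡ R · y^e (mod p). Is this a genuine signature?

forged

g^s mod p:
Squares mod 947: 694^1≡694, 694^2≡560, 694^4≡143, 694^8≡562, 694^16≡493, 694^32≡617, 694^64≡942, 694^128≡25, 694^256≡625, 694^512≡461
705 = 512 + 128 + 64 + 1, so 694^705 ≡ 461·25·942·694 ≡ 60 (mod 947)
R · y^e mod p:
Squares mod 947: 229^1≡229, 229^2≡356, 229^4≡785, 229^8≡675, 229^16≡118, 229^32≡666, 229^64≡360, 229^128≡808, 229^256≡381, 229^512≡270
734 = 512 + 128 + 64 + 16 + 8 + 4 + 2, so 229^734 ≡ 270·808·360·118·675·785·356 ≡ 363 (mod 947)
946·363 = 343398 ≡ 584 (mod 947)
60 ≠ 584; the check fails.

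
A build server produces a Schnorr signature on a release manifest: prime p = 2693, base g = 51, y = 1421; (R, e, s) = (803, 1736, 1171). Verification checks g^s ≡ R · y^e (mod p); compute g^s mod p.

51^1171 mod 2693 = 1253

1253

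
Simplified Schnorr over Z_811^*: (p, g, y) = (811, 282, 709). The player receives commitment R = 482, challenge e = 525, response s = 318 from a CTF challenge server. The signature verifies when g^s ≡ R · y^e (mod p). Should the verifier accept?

g^s mod p:
282^2 = 79524 ≡ 46
282^4 ≡ 46^2 = 2116 ≡ 494
282^8 ≡ 494^2 = 244036 ≡ 736
282^16 ≡ 736^2 = 541696 ≡ 759
282^32 ≡ 759^2 = 576081 ≡ 271
282^64 ≡ 271^2 = 73441 ≡ 451
282^128 ≡ 451^2 = 203401 ≡ 651
282^256 ≡ 651^2 = 423801 ≡ 459
318 = 256 + 32 + 16 + 8 + 4 + 2, so 282^318 ≡ 459·271·759·736·494·46 ≡ 216 (mod 811)
R · y^e mod p:
709^2 = 502681 ≡ 672
709^4 ≡ 672^2 = 451584 ≡ 668
709^8 ≡ 668^2 = 446224 ≡ 174
709^16 ≡ 174^2 = 30276 ≡ 269
709^32 ≡ 269^2 = 72361 ≡ 182
709^64 ≡ 182^2 = 33124 ≡ 684
709^128 ≡ 684^2 = 467856 ≡ 720
709^256 ≡ 720^2 = 518400 ≡ 171
709^512 ≡ 171^2 = 29241 ≡ 45
525 = 512 + 8 + 4 + 1, so 709^525 ≡ 45·174·668·709 ≡ 116 (mod 811)
482·116 = 55912 ≡ 764 (mod 811)
216 ≠ 764; the check fails.

reject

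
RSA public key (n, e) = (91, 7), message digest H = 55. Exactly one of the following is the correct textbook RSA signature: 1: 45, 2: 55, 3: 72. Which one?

2

Candidate 1: Squares mod 91: 45^1≡45, 45^2≡23, 45^4≡74; 7 = 4 + 2 + 1, so 45^7 ≡ 74·23·45 ≡ 59 (mod 91)
Candidate 2: Squares mod 91: 55^1≡55, 55^2≡22, 55^4≡29; 7 = 4 + 2 + 1, so 55^7 ≡ 29·22·55 ≡ 55 (mod 91)
  → matches H = 55
Candidate 3: Squares mod 91: 72^1≡72, 72^2≡88, 72^4≡9; 7 = 4 + 2 + 1, so 72^7 ≡ 9·88·72 ≡ 58 (mod 91)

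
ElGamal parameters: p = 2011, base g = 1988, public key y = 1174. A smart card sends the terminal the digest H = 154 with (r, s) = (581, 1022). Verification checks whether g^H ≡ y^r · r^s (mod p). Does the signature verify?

verifies

Left side g^H mod p:
1988^2 = 3952144 ≡ 529
1988^4 ≡ 529^2 = 279841 ≡ 312
1988^8 ≡ 312^2 = 97344 ≡ 816
1988^16 ≡ 816^2 = 665856 ≡ 215
1988^32 ≡ 215^2 = 46225 ≡ 1983
1988^64 ≡ 1983^2 = 3932289 ≡ 784
1988^128 ≡ 784^2 = 614656 ≡ 1301
154 = 128 + 16 + 8 + 2, so 1988^154 ≡ 1301·215·816·529 ≡ 329 (mod 2011)
Right side y^r · r^s mod p:
1174^2 = 1378276 ≡ 741
1174^4 ≡ 741^2 = 549081 ≡ 78
1174^8 ≡ 78^2 = 6084 ≡ 51
1174^16 ≡ 51^2 = 2601 ≡ 590
1174^32 ≡ 590^2 = 348100 ≡ 197
1174^64 ≡ 197^2 = 38809 ≡ 600
1174^128 ≡ 600^2 = 360000 ≡ 31
1174^256 ≡ 31^2 = 961
1174^512 ≡ 961^2 = 923521 ≡ 472
581 = 512 + 64 + 4 + 1, so 1174^581 ≡ 472·600·78·1174 ≡ 41 (mod 2011)
581^2 = 337561 ≡ 1724
581^4 ≡ 1724^2 = 2972176 ≡ 1929
581^8 ≡ 1929^2 = 3721041 ≡ 691
581^16 ≡ 691^2 = 477481 ≡ 874
581^32 ≡ 874^2 = 763876 ≡ 1707
581^64 ≡ 1707^2 = 2913849 ≡ 1921
581^128 ≡ 1921^2 = 3690241 ≡ 56
581^256 ≡ 56^2 = 3136 ≡ 1125
581^512 ≡ 1125^2 = 1265625 ≡ 706
1022 = 512 + 256 + 128 + 64 + 32 + 16 + 8 + 4 + 2, so 581^1022 ≡ 706·1125·56·1921·1707·874·691·1929·1724 ≡ 989 (mod 2011)
41·989 = 40549 ≡ 329 (mod 2011)
329 ≡ 329 (mod 2011), so the signature is genuine.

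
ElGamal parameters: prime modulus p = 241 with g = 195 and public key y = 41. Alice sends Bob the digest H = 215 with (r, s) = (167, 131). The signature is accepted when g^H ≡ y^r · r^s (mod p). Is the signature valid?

invalid

Left side g^H mod p:
195^2 = 38025 ≡ 188
195^4 ≡ 188^2 = 35344 ≡ 158
195^8 ≡ 158^2 = 24964 ≡ 141
195^16 ≡ 141^2 = 19881 ≡ 119
195^32 ≡ 119^2 = 14161 ≡ 183
195^64 ≡ 183^2 = 33489 ≡ 231
195^128 ≡ 231^2 = 53361 ≡ 100
215 = 128 + 64 + 16 + 4 + 2 + 1, so 195^215 ≡ 100·231·119·158·188·195 ≡ 65 (mod 241)
Right side y^r · r^s mod p:
41^2 = 1681 ≡ 235
41^4 ≡ 235^2 = 55225 ≡ 36
41^8 ≡ 36^2 = 1296 ≡ 91
41^16 ≡ 91^2 = 8281 ≡ 87
41^32 ≡ 87^2 = 7569 ≡ 98
41^64 ≡ 98^2 = 9604 ≡ 205
41^128 ≡ 205^2 = 42025 ≡ 91
167 = 128 + 32 + 4 + 2 + 1, so 41^167 ≡ 91·98·36·235·41 ≡ 61 (mod 241)
167^2 = 27889 ≡ 174
167^4 ≡ 174^2 = 30276 ≡ 151
167^8 ≡ 151^2 = 22801 ≡ 147
167^16 ≡ 147^2 = 21609 ≡ 160
167^32 ≡ 160^2 = 25600 ≡ 54
167^64 ≡ 54^2 = 2916 ≡ 24
167^128 ≡ 24^2 = 576 ≡ 94
131 = 128 + 2 + 1, so 167^131 ≡ 94·174·167 ≡ 199 (mod 241)
61·199 = 12139 ≡ 89 (mod 241)
65 ≠ 89, so verification fails.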